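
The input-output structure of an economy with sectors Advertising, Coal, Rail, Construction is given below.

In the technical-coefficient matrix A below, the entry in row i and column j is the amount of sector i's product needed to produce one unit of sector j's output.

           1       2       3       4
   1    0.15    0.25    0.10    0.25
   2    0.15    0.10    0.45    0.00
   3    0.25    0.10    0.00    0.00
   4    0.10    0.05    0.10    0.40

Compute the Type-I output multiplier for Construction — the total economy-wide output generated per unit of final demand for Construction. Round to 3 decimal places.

I − A =
  [   0.85    -0.25    -0.10    -0.25]
  [  -0.15     0.90    -0.45     0.00]
  [  -0.25    -0.10     1.00     0.00]
  [  -0.10    -0.05    -0.10     0.60]
Compute the cofactors C_ij = (−1)^(i+j)·(3×3 minor ij) of I−A; the adjugate is their transpose:
adj(I−A) = Cᵀ =
  [ 0.513000   0.171000   0.149625   0.213750]
  [ 0.157500   0.463750   0.231000   0.065625]
  [ 0.144000   0.089125   0.412125   0.060000]
  [ 0.122625   0.082000   0.112875   0.637125]
det(I−A) = Σ_j (I−A)_1j·C_1j = (0.85)(0.513000) + (-0.25)(0.157500) + (-0.10)(0.144000) + (-0.25)(0.122625) = 0.35161875
(I − A)⁻¹ = adj(I−A) / det(I−A) ≈
  [   1.4590     0.4863     0.4255     0.6079]
  [   0.4479     1.3189     0.6570     0.1866]
  [   0.4095     0.2535     1.1721     0.1706]
  [   0.3487     0.2332     0.3210     1.8120]
The output multiplier for sector j is the column-j sum of the Leontief inverse (I − A)⁻¹ = adj(I−A) / det(I−A).
Column 4 of adj(I−A): (0.213750, 0.065625, 0.060000, 0.637125); det(I−A) = 0.35161875.
m_4 = (0.213750 + 0.065625 + 0.060000 + 0.637125) / 0.35161875 = 0.9765 / 0.35161875 ≈ 2.777.

m_4 = 2.777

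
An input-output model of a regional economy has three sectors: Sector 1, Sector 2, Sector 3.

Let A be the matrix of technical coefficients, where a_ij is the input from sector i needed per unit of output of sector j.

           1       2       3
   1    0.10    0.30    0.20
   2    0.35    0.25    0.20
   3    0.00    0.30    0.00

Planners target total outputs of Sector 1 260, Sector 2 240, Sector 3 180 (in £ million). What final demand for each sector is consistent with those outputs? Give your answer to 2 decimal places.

I − A =
  [   0.90    -0.30    -0.20]
  [  -0.35     0.75    -0.20]
  [   0.00    -0.30     1.00]
d = (I − A) x:
  d_1 = (+0.90)·260 + (-0.30)·240 + (-0.20)·180 = 126.00
  d_2 = (-0.35)·260 + (+0.75)·240 + (-0.20)·180 = 53.00
  d_3 = (+0.00)·260 + (-0.30)·240 + (+1.00)·180 = 108.00

d_1 = 126.00, d_2 = 53.00, d_3 = 108.00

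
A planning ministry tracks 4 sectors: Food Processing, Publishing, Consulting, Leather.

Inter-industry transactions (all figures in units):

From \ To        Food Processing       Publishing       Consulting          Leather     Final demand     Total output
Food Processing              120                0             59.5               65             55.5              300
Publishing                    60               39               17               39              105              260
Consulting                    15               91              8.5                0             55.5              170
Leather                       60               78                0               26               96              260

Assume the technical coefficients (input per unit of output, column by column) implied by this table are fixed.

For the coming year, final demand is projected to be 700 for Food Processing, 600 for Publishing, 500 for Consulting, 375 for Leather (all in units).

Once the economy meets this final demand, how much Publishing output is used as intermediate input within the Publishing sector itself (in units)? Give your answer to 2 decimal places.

Technical coefficients a_ij = z_ij / X_j:
  a_FF = 120/300 = 0.40, a_PF = 60/300 = 0.20, a_CF = 15/300 = 0.05, a_LF = 60/300 = 0.20
  a_FP = 0/260 = 0.00, a_PP = 39/260 = 0.15, a_CP = 91/260 = 0.35, a_LP = 78/260 = 0.30
  a_FC = 59.5/170 = 0.35, a_PC = 17/170 = 0.10, a_CC = 8.5/170 = 0.05, a_LC = 0/170 = 0.00
  a_FL = 65/260 = 0.25, a_PL = 39/260 = 0.15, a_CL = 0/260 = 0.00, a_LL = 26/260 = 0.10
I − A =
  [   0.60     0.00    -0.35    -0.25]
  [  -0.20     0.85    -0.10    -0.15]
  [  -0.05    -0.35     0.95     0.00]
  [  -0.20    -0.30     0.00     0.90]
Compute the cofactors C_ij = (−1)^(i+j)·(3×3 minor ij) of I−A; the adjugate is their transpose:
adj(I−A) = Cᵀ =
  [ 0.652500   0.181500   0.259500   0.211500]
  [ 0.204000   0.449750   0.122500   0.131625]
  [ 0.109500   0.175250   0.374500   0.059625]
  [ 0.213000   0.190250   0.098500   0.424125]
det(I−A) = Σ_j (I−A)_1j·C_1j = (0.60)(0.652500) + (0.00)(0.204000) + (-0.35)(0.109500) + (-0.25)(0.213000) = 0.299925
(I − A)⁻¹ = adj(I−A) / det(I−A) ≈
  [   2.1755     0.6052     0.8652     0.7052]
  [   0.6802     1.4995     0.4084     0.4389]
  [   0.3651     0.5843     1.2486     0.1988]
  [   0.7102     0.6343     0.3284     1.4141]
First solve x = (I − A)⁻¹ d = adj(I−A)·d / det(I−A); in particular x_P = (0.204000·700 + 0.449750·600 + 0.122500·500 + 0.131625·375) / 0.299925 = 523.259375 / 0.299925 ≈ 1744.6341.
Intermediate flow from P to P: z_PP = a_PP · x_P = 0.15 × 523.259375 / 0.299925 = 78.48890625 / 0.299925 ≈ 261.70.

z_PP = 261.70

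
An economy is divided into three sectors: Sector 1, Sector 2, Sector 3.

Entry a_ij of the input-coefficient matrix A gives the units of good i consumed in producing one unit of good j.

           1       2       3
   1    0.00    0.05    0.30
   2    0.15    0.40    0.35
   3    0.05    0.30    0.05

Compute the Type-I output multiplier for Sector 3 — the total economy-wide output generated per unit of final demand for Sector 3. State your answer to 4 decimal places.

m_3 = 2.7273

I − A =
  [   1.00    -0.05    -0.30]
  [  -0.15     0.60    -0.35]
  [  -0.05    -0.30     0.95]
Cofactors of I−A, C_ij = (−1)^(i+j)·(minor ij) (rows/columns in the sector order above):
  C_11 = (0.60)(0.95) − (-0.35)(-0.30) = 0.4650
  C_12 = −[(-0.15)(0.95) − (-0.35)(-0.05)] = 0.1600
  C_13 = (-0.15)(-0.30) − (0.60)(-0.05) = 0.0750
  C_21 = −[(-0.05)(0.95) − (-0.30)(-0.30)] = 0.1375
  C_22 = (1.00)(0.95) − (-0.30)(-0.05) = 0.9350
  C_23 = −[(1.00)(-0.30) − (-0.05)(-0.05)] = 0.3025
  C_31 = (-0.05)(-0.35) − (-0.30)(0.60) = 0.1975
  C_32 = −[(1.00)(-0.35) − (-0.30)(-0.15)] = 0.3950
  C_33 = (1.00)(0.60) − (-0.05)(-0.15) = 0.5925
det(I−A) = Σ_j (I−A)_1j·C_1j = (1.00)(0.4650) + (-0.05)(0.1600) + (-0.30)(0.0750) = 0.4345
adj(I−A) = Cᵀ =
  [ 0.4650   0.1375   0.1975]
  [ 0.1600   0.9350   0.3950]
  [ 0.0750   0.3025   0.5925]
(I − A)⁻¹ = adj(I−A) / det(I−A) ≈
  [   1.07020     0.31646     0.45455]
  [   0.36824     2.15190     0.90909]
  [   0.17261     0.69620     1.36364]
The output multiplier for sector j is the column-j sum of the Leontief inverse (I − A)⁻¹ = adj(I−A) / det(I−A).
Column 3 of adj(I−A): (0.1975, 0.3950, 0.5925); det(I−A) = 0.4345.
m_3 = (0.1975 + 0.3950 + 0.5925) / 0.4345 = 1.185 / 0.4345 ≈ 2.7273.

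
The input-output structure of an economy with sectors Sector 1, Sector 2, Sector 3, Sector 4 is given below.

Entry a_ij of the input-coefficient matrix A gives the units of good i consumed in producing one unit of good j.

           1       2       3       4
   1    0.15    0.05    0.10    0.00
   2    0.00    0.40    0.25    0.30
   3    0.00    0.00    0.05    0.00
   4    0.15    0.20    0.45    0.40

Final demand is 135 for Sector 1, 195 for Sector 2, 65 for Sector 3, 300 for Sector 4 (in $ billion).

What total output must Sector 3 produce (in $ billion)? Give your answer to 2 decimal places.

x_3 = 68.42

I − A =
  [   0.85    -0.05    -0.10     0.00]
  [   0.00     0.60    -0.25    -0.30]
  [   0.00     0.00     0.95     0.00]
  [  -0.15    -0.20    -0.45     0.60]
Compute the cofactors C_ij = (−1)^(i+j)·(3×3 minor ij) of I−A; the adjugate is their transpose:
adj(I−A) = Cᵀ =
  [ 0.285000   0.028500   0.044250   0.014250]
  [ 0.042750   0.484500   0.246750   0.242250]
  [ 0.000000   0.000000   0.252750   0.000000]
  [ 0.085500   0.168625   0.282875   0.484500]
det(I−A) = Σ_j (I−A)_1j·C_1j = (0.85)(0.285000) + (-0.05)(0.042750) + (-0.10)(0.000000) + (0.00)(0.085500) = 0.2401125
(I − A)⁻¹ = adj(I−A) / det(I−A) ≈
  [   1.1869     0.1187     0.1843     0.0593]
  [   0.1780     2.0178     1.0276     1.0089]
  [   0.0000     0.0000     1.0526     0.0000]
  [   0.3561     0.7023     1.1781     2.0178]
x = (I − A)⁻¹ d = adj(I−A)·d / det(I−A), with det(I−A) = 0.2401125:
  x_1 = (0.285000·135 + 0.028500·195 + 0.044250·65 + 0.014250·300) / 0.2401125 = 51.18375 / 0.2401125 ≈ 213.17
  x_2 = (0.042750·135 + 0.484500·195 + 0.246750·65 + 0.242250·300) / 0.2401125 = 188.9625 / 0.2401125 ≈ 786.97
  x_3 = (0.000000·135 + 0.000000·195 + 0.252750·65 + 0.000000·300) / 0.2401125 = 16.42875 / 0.2401125 ≈ 68.42
  x_4 = (0.085500·135 + 0.168625·195 + 0.282875·65 + 0.484500·300) / 0.2401125 = 208.16125 / 0.2401125 ≈ 866.93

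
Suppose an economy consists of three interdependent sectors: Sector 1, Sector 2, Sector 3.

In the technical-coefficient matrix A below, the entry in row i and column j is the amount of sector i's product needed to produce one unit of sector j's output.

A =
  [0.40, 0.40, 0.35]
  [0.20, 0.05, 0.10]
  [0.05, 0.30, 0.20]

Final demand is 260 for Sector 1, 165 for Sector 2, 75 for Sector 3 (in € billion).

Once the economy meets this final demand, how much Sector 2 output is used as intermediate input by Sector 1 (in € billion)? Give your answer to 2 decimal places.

I − A =
  [   0.60    -0.40    -0.35]
  [  -0.20     0.95    -0.10]
  [  -0.05    -0.30     0.80]
Cofactors of I−A, C_ij = (−1)^(i+j)·(minor ij) (rows/columns in the sector order above):
  C_11 = (0.95)(0.80) − (-0.10)(-0.30) = 0.7300
  C_12 = −[(-0.20)(0.80) − (-0.10)(-0.05)] = 0.1650
  C_13 = (-0.20)(-0.30) − (0.95)(-0.05) = 0.1075
  C_21 = −[(-0.40)(0.80) − (-0.35)(-0.30)] = 0.4250
  C_22 = (0.60)(0.80) − (-0.35)(-0.05) = 0.4625
  C_23 = −[(0.60)(-0.30) − (-0.40)(-0.05)] = 0.2000
  C_31 = (-0.40)(-0.10) − (-0.35)(0.95) = 0.3725
  C_32 = −[(0.60)(-0.10) − (-0.35)(-0.20)] = 0.1300
  C_33 = (0.60)(0.95) − (-0.40)(-0.20) = 0.4900
det(I−A) = Σ_j (I−A)_1j·C_1j = (0.60)(0.7300) + (-0.40)(0.1650) + (-0.35)(0.1075) = 0.334375
adj(I−A) = Cᵀ =
  [ 0.7300   0.4250   0.3725]
  [ 0.1650   0.4625   0.1300]
  [ 0.1075   0.2000   0.4900]
(I − A)⁻¹ = adj(I−A) / det(I−A) ≈
  [   2.1832     1.2710     1.1140]
  [   0.4935     1.3832     0.3888]
  [   0.3215     0.5981     1.4654]
First solve x = (I − A)⁻¹ d = adj(I−A)·d / det(I−A); in particular x_1 = (0.7300·260 + 0.4250·165 + 0.3725·75) / 0.334375 = 287.8625 / 0.334375 ≈ 860.8972.
Intermediate flow from 2 to 1: z_21 = a_21 · x_1 = 0.20 × 287.8625 / 0.334375 = 57.5725 / 0.334375 ≈ 172.18.

z_21 = 172.18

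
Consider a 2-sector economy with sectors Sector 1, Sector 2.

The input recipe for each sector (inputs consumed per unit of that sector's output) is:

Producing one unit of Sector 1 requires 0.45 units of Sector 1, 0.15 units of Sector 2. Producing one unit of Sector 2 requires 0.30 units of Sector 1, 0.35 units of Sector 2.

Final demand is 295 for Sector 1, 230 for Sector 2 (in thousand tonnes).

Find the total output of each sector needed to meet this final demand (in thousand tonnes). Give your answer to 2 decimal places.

x_1 = 834.40, x_2 = 546.40

I − A =
  [   0.55    -0.30]
  [  -0.15     0.65]
det(I−A) = (0.55)(0.65) − (-0.30)(-0.15) = 0.3125
adj(I−A) = [[0.65, 0.30], [0.15, 0.55]]
(I − A)⁻¹ = adj(I−A) / det(I−A) ≈
  [   2.0800     0.9600]
  [   0.4800     1.7600]
x = (I − A)⁻¹ d = adj(I−A)·d / det(I−A), with det(I−A) = 0.3125:
  x_1 = (0.65·295 + 0.30·230) / 0.3125 = 260.75 / 0.3125 = 834.40
  x_2 = (0.15·295 + 0.55·230) / 0.3125 = 170.75 / 0.3125 = 546.40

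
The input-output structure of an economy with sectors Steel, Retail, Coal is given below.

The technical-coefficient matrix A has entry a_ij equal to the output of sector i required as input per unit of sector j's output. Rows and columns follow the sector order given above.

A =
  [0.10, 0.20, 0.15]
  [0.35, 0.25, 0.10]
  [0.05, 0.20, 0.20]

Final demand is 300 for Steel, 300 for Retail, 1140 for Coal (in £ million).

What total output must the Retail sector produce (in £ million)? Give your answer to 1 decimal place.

x_2 = 1028.6

I − A =
  [   0.90    -0.20    -0.15]
  [  -0.35     0.75    -0.10]
  [  -0.05    -0.20     0.80]
Cofactors of I−A, C_ij = (−1)^(i+j)·(minor ij) (rows/columns in the sector order above):
  C_11 = (0.75)(0.80) − (-0.10)(-0.20) = 0.5800
  C_12 = −[(-0.35)(0.80) − (-0.10)(-0.05)] = 0.2850
  C_13 = (-0.35)(-0.20) − (0.75)(-0.05) = 0.1075
  C_21 = −[(-0.20)(0.80) − (-0.15)(-0.20)] = 0.1900
  C_22 = (0.90)(0.80) − (-0.15)(-0.05) = 0.7125
  C_23 = −[(0.90)(-0.20) − (-0.20)(-0.05)] = 0.1900
  C_31 = (-0.20)(-0.10) − (-0.15)(0.75) = 0.1325
  C_32 = −[(0.90)(-0.10) − (-0.15)(-0.35)] = 0.1425
  C_33 = (0.90)(0.75) − (-0.20)(-0.35) = 0.6050
det(I−A) = Σ_j (I−A)_1j·C_1j = (0.90)(0.5800) + (-0.20)(0.2850) + (-0.15)(0.1075) = 0.448875
adj(I−A) = Cᵀ =
  [ 0.5800   0.1900   0.1325]
  [ 0.2850   0.7125   0.1425]
  [ 0.1075   0.1900   0.6050]
(I − A)⁻¹ = adj(I−A) / det(I−A) ≈
  [   1.2921     0.4233     0.2952]
  [   0.6349     1.5873     0.3175]
  [   0.2395     0.4233     1.3478]
x = (I − A)⁻¹ d = adj(I−A)·d / det(I−A), with det(I−A) = 0.448875:
  x_1 = (0.5800·300 + 0.1900·300 + 0.1325·1140) / 0.448875 = 382.05 / 0.448875 ≈ 851.1
  x_2 = (0.2850·300 + 0.7125·300 + 0.1425·1140) / 0.448875 = 461.70 / 0.448875 ≈ 1028.6
  x_3 = (0.1075·300 + 0.1900·300 + 0.6050·1140) / 0.448875 = 778.95 / 0.448875 ≈ 1735.3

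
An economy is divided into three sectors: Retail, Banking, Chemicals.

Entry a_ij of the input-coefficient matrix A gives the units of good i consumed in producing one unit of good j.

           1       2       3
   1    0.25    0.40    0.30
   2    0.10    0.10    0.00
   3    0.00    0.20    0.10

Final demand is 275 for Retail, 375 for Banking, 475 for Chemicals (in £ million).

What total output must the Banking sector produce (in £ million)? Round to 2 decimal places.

I − A =
  [   0.75    -0.40    -0.30]
  [  -0.10     0.90     0.00]
  [   0.00    -0.20     0.90]
Cofactors of I−A, C_ij = (−1)^(i+j)·(minor ij) (rows/columns in the sector order above):
  C_11 = (0.90)(0.90) − (0.00)(-0.20) = 0.8100
  C_12 = −[(-0.10)(0.90) − (0.00)(0.00)] = 0.0900
  C_13 = (-0.10)(-0.20) − (0.90)(0.00) = 0.0200
  C_21 = −[(-0.40)(0.90) − (-0.30)(-0.20)] = 0.4200
  C_22 = (0.75)(0.90) − (-0.30)(0.00) = 0.6750
  C_23 = −[(0.75)(-0.20) − (-0.40)(0.00)] = 0.1500
  C_31 = (-0.40)(0.00) − (-0.30)(0.90) = 0.2700
  C_32 = −[(0.75)(0.00) − (-0.30)(-0.10)] = 0.0300
  C_33 = (0.75)(0.90) − (-0.40)(-0.10) = 0.6350
det(I−A) = Σ_j (I−A)_1j·C_1j = (0.75)(0.8100) + (-0.40)(0.0900) + (-0.30)(0.0200) = 0.5655
adj(I−A) = Cᵀ =
  [ 0.8100   0.4200   0.2700]
  [ 0.0900   0.6750   0.0300]
  [ 0.0200   0.1500   0.6350]
(I − A)⁻¹ = adj(I−A) / det(I−A) ≈
  [   1.4324     0.7427     0.4775]
  [   0.1592     1.1936     0.0531]
  [   0.0354     0.2653     1.1229]
x = (I − A)⁻¹ d = adj(I−A)·d / det(I−A), with det(I−A) = 0.5655:
  x_1 = (0.8100·275 + 0.4200·375 + 0.2700·475) / 0.5655 = 508.50 / 0.5655 ≈ 899.20
  x_2 = (0.0900·275 + 0.6750·375 + 0.0300·475) / 0.5655 = 292.125 / 0.5655 ≈ 516.58
  x_3 = (0.0200·275 + 0.1500·375 + 0.6350·475) / 0.5655 = 363.375 / 0.5655 ≈ 642.57

x_2 = 516.58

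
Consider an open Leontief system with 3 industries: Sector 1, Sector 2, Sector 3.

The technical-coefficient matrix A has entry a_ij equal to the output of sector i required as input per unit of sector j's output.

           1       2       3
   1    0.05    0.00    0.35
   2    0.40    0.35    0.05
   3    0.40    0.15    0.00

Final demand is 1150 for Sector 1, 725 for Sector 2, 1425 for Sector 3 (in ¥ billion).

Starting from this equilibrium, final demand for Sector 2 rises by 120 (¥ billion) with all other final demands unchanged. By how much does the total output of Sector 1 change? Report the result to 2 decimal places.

I − A =
  [   0.95     0.00    -0.35]
  [  -0.40     0.65    -0.05]
  [  -0.40    -0.15     1.00]
Cofactors of I−A, C_ij = (−1)^(i+j)·(minor ij) (rows/columns in the sector order above):
  C_11 = (0.65)(1.00) − (-0.05)(-0.15) = 0.6425
  C_12 = −[(-0.40)(1.00) − (-0.05)(-0.40)] = 0.4200
  C_13 = (-0.40)(-0.15) − (0.65)(-0.40) = 0.3200
  C_21 = −[(0.00)(1.00) − (-0.35)(-0.15)] = 0.0525
  C_22 = (0.95)(1.00) − (-0.35)(-0.40) = 0.8100
  C_23 = −[(0.95)(-0.15) − (0.00)(-0.40)] = 0.1425
  C_31 = (0.00)(-0.05) − (-0.35)(0.65) = 0.2275
  C_32 = −[(0.95)(-0.05) − (-0.35)(-0.40)] = 0.1875
  C_33 = (0.95)(0.65) − (0.00)(-0.40) = 0.6175
det(I−A) = Σ_j (I−A)_1j·C_1j = (0.95)(0.6425) + (0.00)(0.4200) + (-0.35)(0.3200) = 0.498375
adj(I−A) = Cᵀ =
  [ 0.6425   0.0525   0.2275]
  [ 0.4200   0.8100   0.1875]
  [ 0.3200   0.1425   0.6175]
(I − A)⁻¹ = adj(I−A) / det(I−A) ≈
  [   1.2892     0.1053     0.4565]
  [   0.8427     1.6253     0.3762]
  [   0.6421     0.2859     1.2390]
Δx = (I − A)⁻¹ Δd with Δd having +120 in the Sector 2 component and 0 elsewhere.
So Δx_1 = L_12 · (+120), where L_12 = adj(I−A)_12 / det(I−A) = 0.0525 / 0.498375.
Δx_1 = 0.0525 × (+120) / 0.498375 = 6.30 / 0.498375 ≈ 12.64.

Δx_1 = 12.64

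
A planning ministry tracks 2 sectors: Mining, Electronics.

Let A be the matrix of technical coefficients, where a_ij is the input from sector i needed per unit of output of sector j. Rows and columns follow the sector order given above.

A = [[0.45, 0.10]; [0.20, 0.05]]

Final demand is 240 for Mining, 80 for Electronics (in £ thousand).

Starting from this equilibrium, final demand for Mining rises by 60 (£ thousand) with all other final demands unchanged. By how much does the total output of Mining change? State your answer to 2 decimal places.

Δx_M = 113.43

I − A =
  [   0.55    -0.10]
  [  -0.20     0.95]
det(I−A) = (0.55)(0.95) − (-0.10)(-0.20) = 0.5025
adj(I−A) = [[0.95, 0.10], [0.20, 0.55]]
(I − A)⁻¹ = adj(I−A) / det(I−A) ≈
  [   1.8905     0.1990]
  [   0.3980     1.0945]
Δx = (I − A)⁻¹ Δd with Δd having +60 in the Mining component and 0 elsewhere.
So Δx_M = L_MM · (+60), where L_MM = adj(I−A)_MM / det(I−A) = 0.95 / 0.5025.
Δx_M = 0.95 × (+60) / 0.5025 = 57.00 / 0.5025 ≈ 113.43.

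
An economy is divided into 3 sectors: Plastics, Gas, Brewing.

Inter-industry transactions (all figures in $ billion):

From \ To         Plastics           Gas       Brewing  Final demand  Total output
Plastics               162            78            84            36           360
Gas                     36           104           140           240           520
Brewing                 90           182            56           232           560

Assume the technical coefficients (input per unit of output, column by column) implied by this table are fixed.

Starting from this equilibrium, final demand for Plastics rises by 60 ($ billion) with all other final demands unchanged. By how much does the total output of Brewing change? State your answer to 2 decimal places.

Δx_3 = 48.66

Technical coefficients a_ij = z_ij / X_j:
  a_11 = 162/360 = 0.45, a_21 = 36/360 = 0.10, a_31 = 90/360 = 0.25
  a_12 = 78/520 = 0.15, a_22 = 104/520 = 0.20, a_32 = 182/520 = 0.35
  a_13 = 84/560 = 0.15, a_23 = 140/560 = 0.25, a_33 = 56/560 = 0.10
I − A =
  [   0.55    -0.15    -0.15]
  [  -0.10     0.80    -0.25]
  [  -0.25    -0.35     0.90]
Cofactors of I−A, C_ij = (−1)^(i+j)·(minor ij) (rows/columns in the sector order above):
  C_11 = (0.80)(0.90) − (-0.25)(-0.35) = 0.6325
  C_12 = −[(-0.10)(0.90) − (-0.25)(-0.25)] = 0.1525
  C_13 = (-0.10)(-0.35) − (0.80)(-0.25) = 0.2350
  C_21 = −[(-0.15)(0.90) − (-0.15)(-0.35)] = 0.1875
  C_22 = (0.55)(0.90) − (-0.15)(-0.25) = 0.4575
  C_23 = −[(0.55)(-0.35) − (-0.15)(-0.25)] = 0.2300
  C_31 = (-0.15)(-0.25) − (-0.15)(0.80) = 0.1575
  C_32 = −[(0.55)(-0.25) − (-0.15)(-0.10)] = 0.1525
  C_33 = (0.55)(0.80) − (-0.15)(-0.10) = 0.4250
det(I−A) = Σ_j (I−A)_1j·C_1j = (0.55)(0.6325) + (-0.15)(0.1525) + (-0.15)(0.2350) = 0.28975
adj(I−A) = Cᵀ =
  [ 0.6325   0.1875   0.1575]
  [ 0.1525   0.4575   0.1525]
  [ 0.2350   0.2300   0.4250]
(I − A)⁻¹ = adj(I−A) / det(I−A) ≈
  [   2.1829     0.6471     0.5436]
  [   0.5263     1.5789     0.5263]
  [   0.8110     0.7938     1.4668]
Δx = (I − A)⁻¹ Δd with Δd having +60 in the Plastics component and 0 elsewhere.
So Δx_3 = L_31 · (+60), where L_31 = adj(I−A)_31 / det(I−A) = 0.2350 / 0.28975.
Δx_3 = 0.2350 × (+60) / 0.28975 = 14.10 / 0.28975 ≈ 48.66.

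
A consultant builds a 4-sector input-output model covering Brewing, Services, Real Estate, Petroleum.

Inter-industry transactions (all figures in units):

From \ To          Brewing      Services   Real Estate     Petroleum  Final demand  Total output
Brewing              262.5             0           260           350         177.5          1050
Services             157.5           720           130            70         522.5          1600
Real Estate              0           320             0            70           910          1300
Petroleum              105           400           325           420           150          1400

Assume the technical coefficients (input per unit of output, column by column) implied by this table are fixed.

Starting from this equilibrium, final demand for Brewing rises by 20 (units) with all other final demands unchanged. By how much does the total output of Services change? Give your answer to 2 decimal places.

Δx_S = 9.40

Technical coefficients a_ij = z_ij / X_j:
  a_BB = 262.5/1050 = 0.25, a_SB = 157.5/1050 = 0.15, a_RB = 0/1050 = 0.00, a_PB = 105/1050 = 0.10
  a_BS = 0/1600 = 0.00, a_SS = 720/1600 = 0.45, a_RS = 320/1600 = 0.20, a_PS = 400/1600 = 0.25
  a_BR = 260/1300 = 0.20, a_SR = 130/1300 = 0.10, a_RR = 0/1300 = 0.00, a_PR = 325/1300 = 0.25
  a_BP = 350/1400 = 0.25, a_SP = 70/1400 = 0.05, a_RP = 70/1400 = 0.05, a_PP = 420/1400 = 0.30
I − A =
  [   0.75     0.00    -0.20    -0.25]
  [  -0.15     0.55    -0.10    -0.05]
  [   0.00    -0.20     1.00    -0.05]
  [  -0.10    -0.25    -0.25     0.70]
Compute the cofactors C_ij = (−1)^(i+j)·(3×3 minor ij) of I−A; the adjugate is their transpose:
adj(I−A) = Cᵀ =
  [ 0.347875   0.105500   0.115125   0.140000]
  [ 0.108625   0.489625   0.090750   0.080250]
  [ 0.026625   0.109375   0.256250   0.035625]
  [ 0.098000   0.229000   0.140375   0.391500]
det(I−A) = Σ_j (I−A)_1j·C_1j = (0.75)(0.347875) + (0.00)(0.108625) + (-0.20)(0.026625) + (-0.25)(0.098000) = 0.23108125
(I − A)⁻¹ = adj(I−A) / det(I−A) ≈
  [   1.5054     0.4565     0.4982     0.6058]
  [   0.4701     2.1188     0.3927     0.3473]
  [   0.1152     0.4733     1.1089     0.1542]
  [   0.4241     0.9910     0.6075     1.6942]
Δx = (I − A)⁻¹ Δd with Δd having +20 in the Brewing component and 0 elsewhere.
So Δx_S = L_SB · (+20), where L_SB = adj(I−A)_SB / det(I−A) = 0.108625 / 0.23108125.
Δx_S = 0.108625 × (+20) / 0.23108125 = 2.1725 / 0.23108125 ≈ 9.40.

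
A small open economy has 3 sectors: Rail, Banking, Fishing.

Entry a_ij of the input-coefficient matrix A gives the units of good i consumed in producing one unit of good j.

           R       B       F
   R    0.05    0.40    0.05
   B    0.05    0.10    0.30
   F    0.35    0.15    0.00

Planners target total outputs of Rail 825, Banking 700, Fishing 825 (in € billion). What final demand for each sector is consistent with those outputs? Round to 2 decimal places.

d_R = 462.50, d_B = 341.25, d_F = 431.25

I − A =
  [   0.95    -0.40    -0.05]
  [  -0.05     0.90    -0.30]
  [  -0.35    -0.15     1.00]
d = (I − A) x:
  d_R = (+0.95)·825 + (-0.40)·700 + (-0.05)·825 = 462.50
  d_B = (-0.05)·825 + (+0.90)·700 + (-0.30)·825 = 341.25
  d_F = (-0.35)·825 + (-0.15)·700 + (+1.00)·825 = 431.25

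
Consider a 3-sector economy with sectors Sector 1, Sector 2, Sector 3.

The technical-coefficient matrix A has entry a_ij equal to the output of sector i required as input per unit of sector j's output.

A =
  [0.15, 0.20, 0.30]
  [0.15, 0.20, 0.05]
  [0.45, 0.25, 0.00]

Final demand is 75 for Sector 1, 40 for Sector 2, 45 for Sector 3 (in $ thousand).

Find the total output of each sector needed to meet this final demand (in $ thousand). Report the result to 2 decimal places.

I − A =
  [   0.85    -0.20    -0.30]
  [  -0.15     0.80    -0.05]
  [  -0.45    -0.25     1.00]
Cofactors of I−A, C_ij = (−1)^(i+j)·(minor ij) (rows/columns in the sector order above):
  C_11 = (0.80)(1.00) − (-0.05)(-0.25) = 0.7875
  C_12 = −[(-0.15)(1.00) − (-0.05)(-0.45)] = 0.1725
  C_13 = (-0.15)(-0.25) − (0.80)(-0.45) = 0.3975
  C_21 = −[(-0.20)(1.00) − (-0.30)(-0.25)] = 0.2750
  C_22 = (0.85)(1.00) − (-0.30)(-0.45) = 0.7150
  C_23 = −[(0.85)(-0.25) − (-0.20)(-0.45)] = 0.3025
  C_31 = (-0.20)(-0.05) − (-0.30)(0.80) = 0.2500
  C_32 = −[(0.85)(-0.05) − (-0.30)(-0.15)] = 0.0875
  C_33 = (0.85)(0.80) − (-0.20)(-0.15) = 0.6500
det(I−A) = Σ_j (I−A)_1j·C_1j = (0.85)(0.7875) + (-0.20)(0.1725) + (-0.30)(0.3975) = 0.515625
adj(I−A) = Cᵀ =
  [ 0.7875   0.2750   0.2500]
  [ 0.1725   0.7150   0.0875]
  [ 0.3975   0.3025   0.6500]
(I − A)⁻¹ = adj(I−A) / det(I−A) ≈
  [   1.5273     0.5333     0.4848]
  [   0.3345     1.3867     0.1697]
  [   0.7709     0.5867     1.2606]
x = (I − A)⁻¹ d = adj(I−A)·d / det(I−A), with det(I−A) = 0.515625:
  x_1 = (0.7875·75 + 0.2750·40 + 0.2500·45) / 0.515625 = 81.3125 / 0.515625 ≈ 157.70
  x_2 = (0.1725·75 + 0.7150·40 + 0.0875·45) / 0.515625 = 45.475 / 0.515625 ≈ 88.19
  x_3 = (0.3975·75 + 0.3025·40 + 0.6500·45) / 0.515625 = 71.1625 / 0.515625 ≈ 138.01

x_1 = 157.70, x_2 = 88.19, x_3 = 138.01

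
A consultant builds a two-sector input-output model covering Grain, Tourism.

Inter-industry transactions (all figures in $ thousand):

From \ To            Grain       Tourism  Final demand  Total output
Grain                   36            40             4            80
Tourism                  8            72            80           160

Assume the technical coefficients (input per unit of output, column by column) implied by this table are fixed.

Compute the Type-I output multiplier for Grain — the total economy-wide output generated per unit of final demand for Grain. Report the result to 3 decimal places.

m_G = 2.342

Technical coefficients a_ij = z_ij / X_j:
  a_GG = 36/80 = 0.45, a_TG = 8/80 = 0.10
  a_GT = 40/160 = 0.25, a_TT = 72/160 = 0.45
I − A =
  [   0.55    -0.25]
  [  -0.10     0.55]
det(I−A) = (0.55)(0.55) − (-0.25)(-0.10) = 0.2775
adj(I−A) = [[0.55, 0.25], [0.10, 0.55]]
(I − A)⁻¹ = adj(I−A) / det(I−A) ≈
  [   1.9820     0.9009]
  [   0.3604     1.9820]
The output multiplier for sector j is the column-j sum of the Leontief inverse (I − A)⁻¹ = adj(I−A) / det(I−A).
Column G of adj(I−A): (0.55, 0.10); det(I−A) = 0.2775.
m_G = (0.55 + 0.10) / 0.2775 = 0.65 / 0.2775 ≈ 2.342.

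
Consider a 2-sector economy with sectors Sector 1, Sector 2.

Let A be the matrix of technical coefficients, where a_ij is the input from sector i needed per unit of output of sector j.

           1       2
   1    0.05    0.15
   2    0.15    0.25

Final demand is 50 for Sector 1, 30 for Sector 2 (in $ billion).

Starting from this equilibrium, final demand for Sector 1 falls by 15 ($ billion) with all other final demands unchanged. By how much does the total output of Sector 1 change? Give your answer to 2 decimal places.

Δx_1 = -16.30

I − A =
  [   0.95    -0.15]
  [  -0.15     0.75]
det(I−A) = (0.95)(0.75) − (-0.15)(-0.15) = 0.6900
adj(I−A) = [[0.75, 0.15], [0.15, 0.95]]
(I − A)⁻¹ = adj(I−A) / det(I−A) ≈
  [   1.0870     0.2174]
  [   0.2174     1.3768]
Δx = (I − A)⁻¹ Δd with Δd having -15 in the Sector 1 component and 0 elsewhere.
So Δx_1 = L_11 · (-15), where L_11 = adj(I−A)_11 / det(I−A) = 0.75 / 0.6900.
Δx_1 = 0.75 × (-15) / 0.6900 = -11.25 / 0.6900 ≈ -16.30.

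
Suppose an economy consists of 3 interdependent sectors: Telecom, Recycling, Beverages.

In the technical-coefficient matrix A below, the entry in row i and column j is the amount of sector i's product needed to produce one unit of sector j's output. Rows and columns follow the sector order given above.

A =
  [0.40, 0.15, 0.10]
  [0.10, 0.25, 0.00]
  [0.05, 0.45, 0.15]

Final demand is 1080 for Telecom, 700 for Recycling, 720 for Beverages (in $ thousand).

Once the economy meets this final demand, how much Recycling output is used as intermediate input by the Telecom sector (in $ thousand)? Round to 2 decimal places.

I − A =
  [   0.60    -0.15    -0.10]
  [  -0.10     0.75     0.00]
  [  -0.05    -0.45     0.85]
Cofactors of I−A, C_ij = (−1)^(i+j)·(minor ij) (rows/columns in the sector order above):
  C_11 = (0.75)(0.85) − (0.00)(-0.45) = 0.6375
  C_12 = −[(-0.10)(0.85) − (0.00)(-0.05)] = 0.0850
  C_13 = (-0.10)(-0.45) − (0.75)(-0.05) = 0.0825
  C_21 = −[(-0.15)(0.85) − (-0.10)(-0.45)] = 0.1725
  C_22 = (0.60)(0.85) − (-0.10)(-0.05) = 0.5050
  C_23 = −[(0.60)(-0.45) − (-0.15)(-0.05)] = 0.2775
  C_31 = (-0.15)(0.00) − (-0.10)(0.75) = 0.0750
  C_32 = −[(0.60)(0.00) − (-0.10)(-0.10)] = 0.0100
  C_33 = (0.60)(0.75) − (-0.15)(-0.10) = 0.4350
det(I−A) = Σ_j (I−A)_1j·C_1j = (0.60)(0.6375) + (-0.15)(0.0850) + (-0.10)(0.0825) = 0.3615
adj(I−A) = Cᵀ =
  [ 0.6375   0.1725   0.0750]
  [ 0.0850   0.5050   0.0100]
  [ 0.0825   0.2775   0.4350]
(I − A)⁻¹ = adj(I−A) / det(I−A) ≈
  [   1.7635     0.4772     0.2075]
  [   0.2351     1.3970     0.0277]
  [   0.2282     0.7676     1.2033]
First solve x = (I − A)⁻¹ d = adj(I−A)·d / det(I−A); in particular x_T = (0.6375·1080 + 0.1725·700 + 0.0750·720) / 0.3615 = 863.25 / 0.3615 ≈ 2387.9668.
Intermediate flow from R to T: z_RT = a_RT · x_T = 0.10 × 863.25 / 0.3615 = 86.325 / 0.3615 ≈ 238.80.

z_RT = 238.80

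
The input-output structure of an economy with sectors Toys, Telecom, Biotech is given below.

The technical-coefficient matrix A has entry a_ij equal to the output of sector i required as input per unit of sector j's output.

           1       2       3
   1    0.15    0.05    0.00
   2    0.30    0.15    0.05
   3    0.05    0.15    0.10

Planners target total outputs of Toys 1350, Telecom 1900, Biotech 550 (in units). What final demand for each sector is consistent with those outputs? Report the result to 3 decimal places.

d_1 = 1052.500, d_2 = 1182.500, d_3 = 142.500

I − A =
  [   0.85    -0.05     0.00]
  [  -0.30     0.85    -0.05]
  [  -0.05    -0.15     0.90]
d = (I − A) x:
  d_1 = (+0.85)·1350 + (-0.05)·1900 + (+0.00)·550 = 1052.500
  d_2 = (-0.30)·1350 + (+0.85)·1900 + (-0.05)·550 = 1182.500
  d_3 = (-0.05)·1350 + (-0.15)·1900 + (+0.90)·550 = 142.500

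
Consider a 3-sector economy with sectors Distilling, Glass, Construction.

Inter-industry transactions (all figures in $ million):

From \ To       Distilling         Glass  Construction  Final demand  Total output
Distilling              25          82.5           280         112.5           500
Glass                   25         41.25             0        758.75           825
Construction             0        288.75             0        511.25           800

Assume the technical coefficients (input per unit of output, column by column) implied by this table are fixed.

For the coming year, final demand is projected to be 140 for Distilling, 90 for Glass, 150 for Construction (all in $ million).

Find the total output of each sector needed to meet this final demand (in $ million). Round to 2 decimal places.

Technical coefficients a_ij = z_ij / X_j:
  a_DD = 25/500 = 0.05, a_GD = 25/500 = 0.05, a_CD = 0/500 = 0.00
  a_DG = 82.5/825 = 0.10, a_GG = 41.25/825 = 0.05, a_CG = 288.75/825 = 0.35
  a_DC = 280/800 = 0.35, a_GC = 0/800 = 0.00, a_CC = 0/800 = 0.00
I − A =
  [   0.95    -0.10    -0.35]
  [  -0.05     0.95     0.00]
  [   0.00    -0.35     1.00]
Cofactors of I−A, C_ij = (−1)^(i+j)·(minor ij) (rows/columns in the sector order above):
  C_11 = (0.95)(1.00) − (0.00)(-0.35) = 0.9500
  C_12 = −[(-0.05)(1.00) − (0.00)(0.00)] = 0.0500
  C_13 = (-0.05)(-0.35) − (0.95)(0.00) = 0.0175
  C_21 = −[(-0.10)(1.00) − (-0.35)(-0.35)] = 0.2225
  C_22 = (0.95)(1.00) − (-0.35)(0.00) = 0.9500
  C_23 = −[(0.95)(-0.35) − (-0.10)(0.00)] = 0.3325
  C_31 = (-0.10)(0.00) − (-0.35)(0.95) = 0.3325
  C_32 = −[(0.95)(0.00) − (-0.35)(-0.05)] = 0.0175
  C_33 = (0.95)(0.95) − (-0.10)(-0.05) = 0.8975
det(I−A) = Σ_j (I−A)_1j·C_1j = (0.95)(0.9500) + (-0.10)(0.0500) + (-0.35)(0.0175) = 0.891375
adj(I−A) = Cᵀ =
  [ 0.9500   0.2225   0.3325]
  [ 0.0500   0.9500   0.0175]
  [ 0.0175   0.3325   0.8975]
(I − A)⁻¹ = adj(I−A) / det(I−A) ≈
  [   1.0658     0.2496     0.3730]
  [   0.0561     1.0658     0.0196]
  [   0.0196     0.3730     1.0069]
x = (I − A)⁻¹ d = adj(I−A)·d / det(I−A), with det(I−A) = 0.891375:
  x_D = (0.9500·140 + 0.2225·90 + 0.3325·150) / 0.891375 = 202.90 / 0.891375 ≈ 227.63
  x_G = (0.0500·140 + 0.9500·90 + 0.0175·150) / 0.891375 = 95.125 / 0.891375 ≈ 106.72
  x_C = (0.0175·140 + 0.3325·90 + 0.8975·150) / 0.891375 = 167.00 / 0.891375 ≈ 187.35

x_D = 227.63, x_G = 106.72, x_C = 187.35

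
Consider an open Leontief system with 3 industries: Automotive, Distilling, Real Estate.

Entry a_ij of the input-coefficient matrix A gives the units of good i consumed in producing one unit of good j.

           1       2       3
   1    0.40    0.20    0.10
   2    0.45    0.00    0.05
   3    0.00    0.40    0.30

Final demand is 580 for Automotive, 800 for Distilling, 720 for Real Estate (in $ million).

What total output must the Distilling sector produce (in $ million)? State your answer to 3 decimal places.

x_2 = 1751.376

I − A =
  [   0.60    -0.20    -0.10]
  [  -0.45     1.00    -0.05]
  [   0.00    -0.40     0.70]
Cofactors of I−A, C_ij = (−1)^(i+j)·(minor ij) (rows/columns in the sector order above):
  C_11 = (1.00)(0.70) − (-0.05)(-0.40) = 0.6800
  C_12 = −[(-0.45)(0.70) − (-0.05)(0.00)] = 0.3150
  C_13 = (-0.45)(-0.40) − (1.00)(0.00) = 0.1800
  C_21 = −[(-0.20)(0.70) − (-0.10)(-0.40)] = 0.1800
  C_22 = (0.60)(0.70) − (-0.10)(0.00) = 0.4200
  C_23 = −[(0.60)(-0.40) − (-0.20)(0.00)] = 0.2400
  C_31 = (-0.20)(-0.05) − (-0.10)(1.00) = 0.1100
  C_32 = −[(0.60)(-0.05) − (-0.10)(-0.45)] = 0.0750
  C_33 = (0.60)(1.00) − (-0.20)(-0.45) = 0.5100
det(I−A) = Σ_j (I−A)_1j·C_1j = (0.60)(0.6800) + (-0.20)(0.3150) + (-0.10)(0.1800) = 0.3270
adj(I−A) = Cᵀ =
  [ 0.6800   0.1800   0.1100]
  [ 0.3150   0.4200   0.0750]
  [ 0.1800   0.2400   0.5100]
(I − A)⁻¹ = adj(I−A) / det(I−A) ≈
  [   2.0795     0.5505     0.3364]
  [   0.9633     1.2844     0.2294]
  [   0.5505     0.7339     1.5596]
x = (I − A)⁻¹ d = adj(I−A)·d / det(I−A), with det(I−A) = 0.3270:
  x_1 = (0.6800·580 + 0.1800·800 + 0.1100·720) / 0.3270 = 617.60 / 0.3270 ≈ 1888.685
  x_2 = (0.3150·580 + 0.4200·800 + 0.0750·720) / 0.3270 = 572.70 / 0.3270 ≈ 1751.376
  x_3 = (0.1800·580 + 0.2400·800 + 0.5100·720) / 0.3270 = 663.60 / 0.3270 ≈ 2029.358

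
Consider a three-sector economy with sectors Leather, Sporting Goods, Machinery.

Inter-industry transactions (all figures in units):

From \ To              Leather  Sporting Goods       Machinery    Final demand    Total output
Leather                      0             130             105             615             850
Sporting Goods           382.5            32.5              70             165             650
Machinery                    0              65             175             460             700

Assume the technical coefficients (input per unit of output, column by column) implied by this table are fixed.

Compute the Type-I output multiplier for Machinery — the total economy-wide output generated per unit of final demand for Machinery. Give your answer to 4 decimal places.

Technical coefficients a_ij = z_ij / X_j:
  a_LL = 0/850 = 0.00, a_SL = 382.5/850 = 0.45, a_ML = 0/850 = 0.00
  a_LS = 130/650 = 0.20, a_SS = 32.5/650 = 0.05, a_MS = 65/650 = 0.10
  a_LM = 105/700 = 0.15, a_SM = 70/700 = 0.10, a_MM = 175/700 = 0.25
I − A =
  [   1.00    -0.20    -0.15]
  [  -0.45     0.95    -0.10]
  [   0.00    -0.10     0.75]
Cofactors of I−A, C_ij = (−1)^(i+j)·(minor ij) (rows/columns in the sector order above):
  C_11 = (0.95)(0.75) − (-0.10)(-0.10) = 0.7025
  C_12 = −[(-0.45)(0.75) − (-0.10)(0.00)] = 0.3375
  C_13 = (-0.45)(-0.10) − (0.95)(0.00) = 0.0450
  C_21 = −[(-0.20)(0.75) − (-0.15)(-0.10)] = 0.1650
  C_22 = (1.00)(0.75) − (-0.15)(0.00) = 0.7500
  C_23 = −[(1.00)(-0.10) − (-0.20)(0.00)] = 0.1000
  C_31 = (-0.20)(-0.10) − (-0.15)(0.95) = 0.1625
  C_32 = −[(1.00)(-0.10) − (-0.15)(-0.45)] = 0.1675
  C_33 = (1.00)(0.95) − (-0.20)(-0.45) = 0.8600
det(I−A) = Σ_j (I−A)_1j·C_1j = (1.00)(0.7025) + (-0.20)(0.3375) + (-0.15)(0.0450) = 0.62825
adj(I−A) = Cᵀ =
  [ 0.7025   0.1650   0.1625]
  [ 0.3375   0.7500   0.1675]
  [ 0.0450   0.1000   0.8600]
(I − A)⁻¹ = adj(I−A) / det(I−A) ≈
  [   1.11819     0.26263     0.25865]
  [   0.53721     1.19379     0.26661]
  [   0.07163     0.15917     1.36888]
The output multiplier for sector j is the column-j sum of the Leontief inverse (I − A)⁻¹ = adj(I−A) / det(I−A).
Column M of adj(I−A): (0.1625, 0.1675, 0.8600); det(I−A) = 0.62825.
m_M = (0.1625 + 0.1675 + 0.8600) / 0.62825 = 1.19 / 0.62825 ≈ 1.8942.

m_M = 1.8942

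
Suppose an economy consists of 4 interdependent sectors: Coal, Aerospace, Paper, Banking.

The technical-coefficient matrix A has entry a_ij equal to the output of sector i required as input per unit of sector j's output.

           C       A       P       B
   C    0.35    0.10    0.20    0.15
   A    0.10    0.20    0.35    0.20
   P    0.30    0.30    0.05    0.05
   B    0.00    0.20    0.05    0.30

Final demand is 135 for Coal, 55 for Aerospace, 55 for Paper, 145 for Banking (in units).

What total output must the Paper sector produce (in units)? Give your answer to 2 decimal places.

I − A =
  [   0.65    -0.10    -0.20    -0.15]
  [  -0.10     0.80    -0.35    -0.20]
  [  -0.30    -0.30     0.95    -0.05]
  [   0.00    -0.20    -0.05     0.70]
Compute the cofactors C_ij = (−1)^(i+j)·(3×3 minor ij) of I−A; the adjugate is their transpose:
adj(I−A) = Cᵀ =
  [ 0.412000   0.141000   0.146000   0.139000]
  [ 0.142750   0.386375   0.180500   0.153875]
  [ 0.178000   0.173000   0.328000   0.111000]
  [ 0.053500   0.122750   0.075000   0.351750]
det(I−A) = Σ_j (I−A)_1j·C_1j = (0.65)(0.412000) + (-0.10)(0.142750) + (-0.20)(0.178000) + (-0.15)(0.053500) = 0.2099
(I − A)⁻¹ = adj(I−A) / det(I−A) ≈
  [   1.9628     0.6717     0.6956     0.6622]
  [   0.6801     1.8408     0.8599     0.7331]
  [   0.8480     0.8242     1.5626     0.5288]
  [   0.2549     0.5848     0.3573     1.6758]
x = (I − A)⁻¹ d = adj(I−A)·d / det(I−A), with det(I−A) = 0.2099:
  x_C = (0.412000·135 + 0.141000·55 + 0.146000·55 + 0.139000·145) / 0.2099 = 91.56 / 0.2099 ≈ 436.21
  x_A = (0.142750·135 + 0.386375·55 + 0.180500·55 + 0.153875·145) / 0.2099 = 72.76125 / 0.2099 ≈ 346.65
  x_P = (0.178000·135 + 0.173000·55 + 0.328000·55 + 0.111000·145) / 0.2099 = 67.68 / 0.2099 ≈ 322.44
  x_B = (0.053500·135 + 0.122750·55 + 0.075000·55 + 0.351750·145) / 0.2099 = 69.1025 / 0.2099 ≈ 329.22

x_P = 322.44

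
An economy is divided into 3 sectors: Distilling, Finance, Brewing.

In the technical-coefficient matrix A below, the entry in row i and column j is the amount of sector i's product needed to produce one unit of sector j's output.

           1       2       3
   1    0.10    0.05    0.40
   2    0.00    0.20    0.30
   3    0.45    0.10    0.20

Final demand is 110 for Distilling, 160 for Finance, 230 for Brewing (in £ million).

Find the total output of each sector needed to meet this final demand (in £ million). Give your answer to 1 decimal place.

x_1 = 394.1, x_2 = 410.2, x_3 = 560.5

I − A =
  [   0.90    -0.05    -0.40]
  [   0.00     0.80    -0.30]
  [  -0.45    -0.10     0.80]
Cofactors of I−A, C_ij = (−1)^(i+j)·(minor ij) (rows/columns in the sector order above):
  C_11 = (0.80)(0.80) − (-0.30)(-0.10) = 0.6100
  C_12 = −[(0.00)(0.80) − (-0.30)(-0.45)] = 0.1350
  C_13 = (0.00)(-0.10) − (0.80)(-0.45) = 0.3600
  C_21 = −[(-0.05)(0.80) − (-0.40)(-0.10)] = 0.0800
  C_22 = (0.90)(0.80) − (-0.40)(-0.45) = 0.5400
  C_23 = −[(0.90)(-0.10) − (-0.05)(-0.45)] = 0.1125
  C_31 = (-0.05)(-0.30) − (-0.40)(0.80) = 0.3350
  C_32 = −[(0.90)(-0.30) − (-0.40)(0.00)] = 0.2700
  C_33 = (0.90)(0.80) − (-0.05)(0.00) = 0.7200
det(I−A) = Σ_j (I−A)_1j·C_1j = (0.90)(0.6100) + (-0.05)(0.1350) + (-0.40)(0.3600) = 0.39825
adj(I−A) = Cᵀ =
  [ 0.6100   0.0800   0.3350]
  [ 0.1350   0.5400   0.2700]
  [ 0.3600   0.1125   0.7200]
(I − A)⁻¹ = adj(I−A) / det(I−A) ≈
  [   1.5317     0.2009     0.8412]
  [   0.3390     1.3559     0.6780]
  [   0.9040     0.2825     1.8079]
x = (I − A)⁻¹ d = adj(I−A)·d / det(I−A), with det(I−A) = 0.39825:
  x_1 = (0.6100·110 + 0.0800·160 + 0.3350·230) / 0.39825 = 156.95 / 0.39825 ≈ 394.1
  x_2 = (0.1350·110 + 0.5400·160 + 0.2700·230) / 0.39825 = 163.35 / 0.39825 ≈ 410.2
  x_3 = (0.3600·110 + 0.1125·160 + 0.7200·230) / 0.39825 = 223.20 / 0.39825 ≈ 560.5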